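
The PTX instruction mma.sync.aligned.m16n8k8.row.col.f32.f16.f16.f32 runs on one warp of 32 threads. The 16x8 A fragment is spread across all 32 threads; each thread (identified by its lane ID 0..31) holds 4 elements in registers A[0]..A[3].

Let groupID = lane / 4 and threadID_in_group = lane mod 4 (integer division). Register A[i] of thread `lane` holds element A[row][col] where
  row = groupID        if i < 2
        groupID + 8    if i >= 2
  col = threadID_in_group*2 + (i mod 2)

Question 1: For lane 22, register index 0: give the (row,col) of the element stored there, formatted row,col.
5,4

22: gr=5,th=2
[0] (5+0,2*2+0) = (5,4)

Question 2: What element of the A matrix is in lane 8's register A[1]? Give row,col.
lane 8: gr=2 (8/4), th=0 (8%4)
i=1: r=2+0=2, c=0*2+1=1

2,1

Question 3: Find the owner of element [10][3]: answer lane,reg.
r:10=>grp=2,rB=1  c:3=>tig=1,lo=1
L=2*4+1=9  i=1*2+1=3

9,3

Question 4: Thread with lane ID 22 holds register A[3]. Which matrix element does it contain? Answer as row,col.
13,5

22: G=5,T=2
[3] (5+8,2*2+1) = (13,5)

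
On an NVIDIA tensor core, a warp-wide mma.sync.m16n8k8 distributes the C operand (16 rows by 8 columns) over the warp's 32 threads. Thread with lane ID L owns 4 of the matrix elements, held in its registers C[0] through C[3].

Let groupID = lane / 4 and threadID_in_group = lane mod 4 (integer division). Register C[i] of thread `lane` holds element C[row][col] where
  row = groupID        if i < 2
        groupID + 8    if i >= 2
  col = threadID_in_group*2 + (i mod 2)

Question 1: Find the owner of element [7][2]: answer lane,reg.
r=7->g=7,rb=0  c=2->t=1,b0=0
L=7*4+1=29  i=0*2+0=0

29,0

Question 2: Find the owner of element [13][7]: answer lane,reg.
r: 13->gid=5,r8=1  c: 7->tid=3,i&1=1
L=5*4+3=23  i=1*2+1=3

23,3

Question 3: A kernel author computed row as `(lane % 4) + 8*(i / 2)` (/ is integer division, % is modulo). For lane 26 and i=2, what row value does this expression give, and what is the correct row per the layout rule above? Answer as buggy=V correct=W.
`(lane % 4) + 8*(i / 2)`[26,2]->10
lane 26: g=6 (26/4), t=2 (26%4)
i=2: r=6+8=14, c=2*2+0=4
row: 10 vs 14

buggy=10 correct=14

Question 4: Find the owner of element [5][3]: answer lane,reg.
r=5->g=5,rb=0  c=3->t=1,b0=1
L=5*4+1=21  i=0*2+1=1

21,1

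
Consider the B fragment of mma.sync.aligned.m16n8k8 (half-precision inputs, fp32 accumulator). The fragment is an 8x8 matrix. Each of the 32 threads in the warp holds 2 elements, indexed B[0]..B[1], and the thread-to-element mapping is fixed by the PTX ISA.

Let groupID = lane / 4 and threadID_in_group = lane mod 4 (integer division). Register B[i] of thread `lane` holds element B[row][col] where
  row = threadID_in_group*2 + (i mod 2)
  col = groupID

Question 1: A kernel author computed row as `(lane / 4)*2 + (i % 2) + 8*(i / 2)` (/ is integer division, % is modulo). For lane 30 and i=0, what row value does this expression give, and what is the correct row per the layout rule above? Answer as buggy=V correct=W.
`(lane / 4)*2 + (i % 2) + 8*(i / 2)`[30,0]=>14
lane 30=>30/4=7, 30 mod 4=2
i=0  r:2·2+0=>4  c:7
row: 14 vs 4

buggy=14 correct=4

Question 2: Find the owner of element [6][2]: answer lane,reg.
11,0

c=2⇒gr=2  r=6⇒th=3,odd=0
L=2*4+3=11  i=0=0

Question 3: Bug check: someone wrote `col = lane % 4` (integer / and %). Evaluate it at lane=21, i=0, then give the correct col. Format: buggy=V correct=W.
`lane % 4`[21,0]->1
21: gid=5,tid=1
[0] (1*2+0,5) = (2,5)
col: 1 vs 5

buggy=1 correct=5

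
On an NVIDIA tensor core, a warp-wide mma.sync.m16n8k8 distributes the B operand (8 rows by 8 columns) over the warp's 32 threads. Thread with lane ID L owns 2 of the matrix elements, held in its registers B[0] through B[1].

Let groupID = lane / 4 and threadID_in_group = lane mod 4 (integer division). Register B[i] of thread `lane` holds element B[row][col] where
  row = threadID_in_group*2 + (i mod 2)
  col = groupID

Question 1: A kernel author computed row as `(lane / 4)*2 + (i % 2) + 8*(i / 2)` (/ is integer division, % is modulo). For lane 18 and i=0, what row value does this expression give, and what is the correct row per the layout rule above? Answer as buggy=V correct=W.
`(lane / 4)*2 + (i % 2) + 8*(i / 2)`[18,0]->8
L=18->gid=18>>2=4, tid=18&3=2
[0]->row 2·2+0=4  col gid=4
row: 8 vs 4

buggy=8 correct=4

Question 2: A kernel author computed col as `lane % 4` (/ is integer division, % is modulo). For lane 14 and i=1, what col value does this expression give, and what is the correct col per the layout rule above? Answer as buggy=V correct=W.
buggy=2 correct=3

`lane % 4`[14,1]→2
lane 14: G=3 (14/4), T=2 (14%4)
i=1: r=2*2+1=5, c=G=3
col: 2 vs 3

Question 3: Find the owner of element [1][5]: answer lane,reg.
20,1

c=5⇒gr=5  r=1⇒th=0,odd=1
L=5*4+0=20  i=1=1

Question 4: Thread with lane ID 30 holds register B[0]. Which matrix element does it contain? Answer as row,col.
30: gr=7,th=2
[0] (2*2+0,7) = (4,7)

4,7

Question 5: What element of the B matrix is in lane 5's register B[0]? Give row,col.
2,1

5: gr=1,th=1
[0] (1*2+0,1) = (2,1)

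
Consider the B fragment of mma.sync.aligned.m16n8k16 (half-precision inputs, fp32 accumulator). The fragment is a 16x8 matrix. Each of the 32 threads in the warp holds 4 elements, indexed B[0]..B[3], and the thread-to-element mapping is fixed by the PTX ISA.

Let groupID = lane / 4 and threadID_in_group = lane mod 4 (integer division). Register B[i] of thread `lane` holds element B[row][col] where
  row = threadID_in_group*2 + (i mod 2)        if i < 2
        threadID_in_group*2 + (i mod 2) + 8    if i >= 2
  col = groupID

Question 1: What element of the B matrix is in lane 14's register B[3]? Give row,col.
lane 14=>14/4=3, 14 mod 4=2
i=3  r:2·2+1+8=>13  c:3

13,3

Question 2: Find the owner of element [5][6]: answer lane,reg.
26,1

c=6⇒gr=6  r=5⇒Rb=0,th=2,odd=1
L=6*4+2=26  i=0*2+1=1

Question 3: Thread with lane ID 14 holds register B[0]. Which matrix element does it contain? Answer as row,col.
4,3

lane 14: g=3 (14/4), t=2 (14%4)
i=0: r=2*2+0+0=4, c=g=3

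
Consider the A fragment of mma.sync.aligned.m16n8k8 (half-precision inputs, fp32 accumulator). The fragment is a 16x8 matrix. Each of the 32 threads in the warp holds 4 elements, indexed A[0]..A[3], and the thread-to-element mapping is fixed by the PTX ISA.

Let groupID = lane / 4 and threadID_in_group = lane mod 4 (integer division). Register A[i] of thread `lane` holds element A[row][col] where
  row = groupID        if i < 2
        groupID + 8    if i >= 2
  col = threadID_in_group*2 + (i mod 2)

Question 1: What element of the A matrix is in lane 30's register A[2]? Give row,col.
15,4

lane 30->30/4=7, 30 mod 4=2
i=2  r:7+8->15  c:2·2+0->4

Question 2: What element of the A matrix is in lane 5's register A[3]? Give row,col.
9,3

L=5=>grp=5>>2=1, tig=5&3=1
[3]=>row 1+8=9  col 1·2+1=3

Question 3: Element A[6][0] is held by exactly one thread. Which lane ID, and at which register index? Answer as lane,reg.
24,0

r: 6->gid=6,r8=0  c: 0->tid=0,i&1=0
L=6*4+0=24  i=0*2+0=0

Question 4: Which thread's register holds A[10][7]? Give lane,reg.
11,3

r:10=>grp=2,rB=1  c:7=>tig=3,lo=1
L=2*4+3=11  i=1*2+1=3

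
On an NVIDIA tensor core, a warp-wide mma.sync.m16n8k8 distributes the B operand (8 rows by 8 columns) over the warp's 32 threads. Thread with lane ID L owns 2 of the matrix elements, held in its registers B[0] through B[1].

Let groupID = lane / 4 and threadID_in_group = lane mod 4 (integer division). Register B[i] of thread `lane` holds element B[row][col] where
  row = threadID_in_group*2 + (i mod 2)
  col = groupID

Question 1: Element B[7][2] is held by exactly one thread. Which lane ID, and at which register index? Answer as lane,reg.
11,1

c=2⇒gr=2  r=7⇒th=3,odd=1
L=2*4+3=11  i=1=1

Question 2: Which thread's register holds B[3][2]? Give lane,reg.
9,1

c: 2->gid=2  r: 3->tid=1,i&1=1
L=2*4+1=9  i=1=1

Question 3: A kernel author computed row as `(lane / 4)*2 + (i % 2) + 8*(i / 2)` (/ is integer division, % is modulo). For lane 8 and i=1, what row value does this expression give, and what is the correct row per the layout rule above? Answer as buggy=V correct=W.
`(lane / 4)*2 + (i % 2) + 8*(i / 2)`[8,1]=>5
lane 8=>8/4=2, 8 mod 4=0
i=1  r:2·0+1=>1  c:2
row: 5 vs 1

buggy=5 correct=1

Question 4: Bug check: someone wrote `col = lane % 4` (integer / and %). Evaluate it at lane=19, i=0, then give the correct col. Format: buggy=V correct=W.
`lane % 4`[19,0]→3
lane 19→19/4=4, 19 mod 4=3
i=0  r:2·3+0→6  c:4
col: 3 vs 4

buggy=3 correct=4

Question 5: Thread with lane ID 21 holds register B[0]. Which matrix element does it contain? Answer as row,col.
21: gr=5,th=1
[0] (1*2+0,5) = (2,5)

2,5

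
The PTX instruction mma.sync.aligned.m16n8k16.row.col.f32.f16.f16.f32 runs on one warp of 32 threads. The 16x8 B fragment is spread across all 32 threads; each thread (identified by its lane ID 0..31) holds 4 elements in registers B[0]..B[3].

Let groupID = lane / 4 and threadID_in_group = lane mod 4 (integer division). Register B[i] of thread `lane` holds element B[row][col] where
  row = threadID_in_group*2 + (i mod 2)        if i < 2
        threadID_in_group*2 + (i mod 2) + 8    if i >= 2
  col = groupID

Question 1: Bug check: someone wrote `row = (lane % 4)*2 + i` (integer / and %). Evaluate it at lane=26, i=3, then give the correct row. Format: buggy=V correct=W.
buggy=7 correct=13

`(lane % 4)*2 + i`[26,3]⇒7
26: gr=6,th=2
[3] (2*2+1+8,6) = (13,6)
row: 7 vs 13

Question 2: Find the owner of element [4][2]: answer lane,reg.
c=2⇒gr=2  r=4⇒Rb=0,th=2,odd=0
L=2*4+2=10  i=0*2+0=0

10,0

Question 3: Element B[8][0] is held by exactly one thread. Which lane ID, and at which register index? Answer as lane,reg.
0,2

c:0=>grp=0  r:8=>rB=1,tig=0,lo=0
L=0*4+0=0  i=1*2+0=2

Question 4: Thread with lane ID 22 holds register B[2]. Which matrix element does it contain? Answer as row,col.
L=22->g=22>>2=5, t=22&3=2
[2]->row 2·2+0+8=12  col g=5

12,5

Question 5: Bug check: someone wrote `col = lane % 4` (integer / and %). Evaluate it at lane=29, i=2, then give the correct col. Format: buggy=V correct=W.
`lane % 4`[29,2]→1
lane 29: G=7 (29/4), T=1 (29%4)
i=2: r=1*2+0+8=10, c=G=7
col: 1 vs 7

buggy=1 correct=7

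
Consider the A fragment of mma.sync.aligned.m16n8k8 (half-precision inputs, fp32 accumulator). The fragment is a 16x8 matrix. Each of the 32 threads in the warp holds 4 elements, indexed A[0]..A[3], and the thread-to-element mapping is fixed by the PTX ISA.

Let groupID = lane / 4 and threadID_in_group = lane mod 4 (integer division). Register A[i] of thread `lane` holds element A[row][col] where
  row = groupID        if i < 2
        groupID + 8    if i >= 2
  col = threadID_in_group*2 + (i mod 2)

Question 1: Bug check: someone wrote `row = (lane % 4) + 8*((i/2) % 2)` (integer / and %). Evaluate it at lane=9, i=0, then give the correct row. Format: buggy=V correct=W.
`(lane % 4) + 8*((i/2) % 2)`[9,0]=>1
lane 9=>9/4=2, 9 mod 4=1
i=0  r:2+0=>2  c:2·1+0=>2
row: 1 vs 2

buggy=1 correct=2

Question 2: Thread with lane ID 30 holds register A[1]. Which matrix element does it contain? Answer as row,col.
7,5

lane 30=>30/4=7, 30 mod 4=2
i=1  r:7+0=>7  c:2·2+1=>5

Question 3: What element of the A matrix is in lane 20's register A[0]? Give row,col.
L=20->gid=20>>2=5, tid=20&3=0
[0]->row 5+0=5  col 0·2+0=0

5,0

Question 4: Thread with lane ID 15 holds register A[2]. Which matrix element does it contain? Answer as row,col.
15: G=3,T=3
[2] (3+8,3*2+0) = (11,6)

11,6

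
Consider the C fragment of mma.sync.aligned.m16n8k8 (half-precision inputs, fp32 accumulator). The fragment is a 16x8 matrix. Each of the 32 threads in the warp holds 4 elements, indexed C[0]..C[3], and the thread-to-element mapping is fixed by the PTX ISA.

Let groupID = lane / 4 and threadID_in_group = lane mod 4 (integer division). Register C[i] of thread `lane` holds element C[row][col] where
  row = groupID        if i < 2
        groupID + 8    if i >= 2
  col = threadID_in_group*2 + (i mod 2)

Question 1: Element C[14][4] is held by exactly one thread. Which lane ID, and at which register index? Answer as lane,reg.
26,2

r: 14->gid=6,r8=1  c: 4->tid=2,i&1=0
L=6*4+2=26  i=1*2+0=2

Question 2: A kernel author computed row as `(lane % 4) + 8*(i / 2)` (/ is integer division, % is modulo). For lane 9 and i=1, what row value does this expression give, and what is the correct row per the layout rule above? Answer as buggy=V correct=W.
buggy=1 correct=2

`(lane % 4) + 8*(i / 2)`[9,1]->1
lane 9: gid=2 (9/4), tid=1 (9%4)
i=1: r=2+0=2, c=1*2+1=3
row: 1 vs 2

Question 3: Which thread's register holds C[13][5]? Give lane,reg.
r:13=>grp=5,rB=1  c:5=>tig=2,lo=1
L=5*4+2=22  i=1*2+1=3

22,3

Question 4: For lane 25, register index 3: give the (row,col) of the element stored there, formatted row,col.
14,3

lane 25: gr=6 (25/4), th=1 (25%4)
i=3: r=6+8=14, c=1*2+1=3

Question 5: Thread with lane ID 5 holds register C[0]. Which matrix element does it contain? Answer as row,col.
1,2

lane 5⇒5/4=1, 5 mod 4=1
i=0  r:1+0⇒1  c:2·1+0⇒2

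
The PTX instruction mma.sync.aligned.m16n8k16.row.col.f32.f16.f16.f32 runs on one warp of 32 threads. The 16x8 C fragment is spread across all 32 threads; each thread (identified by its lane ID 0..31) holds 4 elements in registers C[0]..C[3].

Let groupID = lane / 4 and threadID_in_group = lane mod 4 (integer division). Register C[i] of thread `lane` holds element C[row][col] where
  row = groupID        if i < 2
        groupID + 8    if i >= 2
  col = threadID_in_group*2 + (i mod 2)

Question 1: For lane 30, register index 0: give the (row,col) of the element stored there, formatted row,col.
lane 30: gr=7 (30/4), th=2 (30%4)
i=0: r=7+0=7, c=2*2+0=4

7,4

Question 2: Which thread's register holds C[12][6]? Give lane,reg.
r=12→G=4,rhi=1  c=6→T=3,p=0
L=4*4+3=19  i=1*2+0=2

19,2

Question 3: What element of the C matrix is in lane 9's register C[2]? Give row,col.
10,2

lane 9->9/4=2, 9 mod 4=1
i=2  r:2+8->10  c:2·1+0->2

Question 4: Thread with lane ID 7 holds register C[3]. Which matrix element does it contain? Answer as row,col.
7: g=1,t=3
[3] (1+8,3*2+1) = (9,7)

9,7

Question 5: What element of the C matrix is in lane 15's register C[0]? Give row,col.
3,6

L=15->gid=15>>2=3, tid=15&3=3
[0]->row 3+0=3  col 3·2+0=6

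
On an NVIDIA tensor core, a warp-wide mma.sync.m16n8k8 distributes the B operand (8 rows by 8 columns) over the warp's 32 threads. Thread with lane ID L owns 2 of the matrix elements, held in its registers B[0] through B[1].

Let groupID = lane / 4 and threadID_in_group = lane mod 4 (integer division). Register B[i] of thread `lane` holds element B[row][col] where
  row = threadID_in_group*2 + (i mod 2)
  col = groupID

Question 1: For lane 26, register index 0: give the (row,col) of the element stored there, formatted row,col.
26: gid=6,tid=2
[0] (2*2+0,6) = (4,6)

4,6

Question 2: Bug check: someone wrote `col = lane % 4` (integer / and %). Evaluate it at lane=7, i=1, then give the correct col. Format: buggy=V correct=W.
`lane % 4`[7,1]->3
L=7->g=7>>2=1, t=7&3=3
[1]->row 3·2+1=7  col g=1
col: 3 vs 1

buggy=3 correct=1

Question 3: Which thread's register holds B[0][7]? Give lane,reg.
c: 7->gid=7  r: 0->tid=0,i&1=0
L=7*4+0=28  i=0=0

28,0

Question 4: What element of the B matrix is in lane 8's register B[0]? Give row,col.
8: G=2,T=0
[0] (0*2+0,2) = (0,2)

0,2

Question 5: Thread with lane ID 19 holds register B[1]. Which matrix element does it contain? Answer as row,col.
lane 19: g=4 (19/4), t=3 (19%4)
i=1: r=3*2+1=7, c=g=4

7,4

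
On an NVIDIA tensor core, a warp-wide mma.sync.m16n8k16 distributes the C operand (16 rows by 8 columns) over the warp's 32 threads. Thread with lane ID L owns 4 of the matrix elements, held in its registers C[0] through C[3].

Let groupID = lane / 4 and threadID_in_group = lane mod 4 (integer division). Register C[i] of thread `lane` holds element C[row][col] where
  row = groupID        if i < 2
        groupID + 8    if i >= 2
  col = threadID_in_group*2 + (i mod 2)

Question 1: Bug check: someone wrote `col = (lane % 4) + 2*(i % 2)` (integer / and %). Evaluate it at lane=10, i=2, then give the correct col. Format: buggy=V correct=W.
buggy=2 correct=4

`(lane % 4) + 2*(i % 2)`[10,2]→2
lane 10→10/4=2, 10 mod 4=2
i=2  r:2+8→10  c:2·2+0→4
col: 2 vs 4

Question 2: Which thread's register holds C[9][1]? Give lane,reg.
r=9->g=1,rb=1  c=1->t=0,b0=1
L=1*4+0=4  i=1*2+1=3

4,3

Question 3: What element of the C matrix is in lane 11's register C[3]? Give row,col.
10,7

lane 11: gr=2 (11/4), th=3 (11%4)
i=3: r=2+8=10, c=3*2+1=7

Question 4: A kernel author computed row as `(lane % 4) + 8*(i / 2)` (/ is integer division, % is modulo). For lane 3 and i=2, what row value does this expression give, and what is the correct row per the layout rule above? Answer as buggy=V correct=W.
`(lane % 4) + 8*(i / 2)`[3,2]→11
lane 3→3/4=0, 3 mod 4=3
i=2  r:0+8→8  c:2·3+0→6
row: 11 vs 8

buggy=11 correct=8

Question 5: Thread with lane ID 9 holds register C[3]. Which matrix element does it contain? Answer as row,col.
lane 9: g=2 (9/4), t=1 (9%4)
i=3: r=2+8=10, c=1*2+1=3

10,3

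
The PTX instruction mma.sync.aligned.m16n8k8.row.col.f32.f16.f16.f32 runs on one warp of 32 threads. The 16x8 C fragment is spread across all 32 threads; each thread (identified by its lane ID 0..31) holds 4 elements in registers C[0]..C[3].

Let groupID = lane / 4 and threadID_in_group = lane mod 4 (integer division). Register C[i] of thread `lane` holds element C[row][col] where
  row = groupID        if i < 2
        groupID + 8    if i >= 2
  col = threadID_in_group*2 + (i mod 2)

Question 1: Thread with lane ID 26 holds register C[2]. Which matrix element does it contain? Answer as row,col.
L=26->gid=26>>2=6, tid=26&3=2
[2]->row 6+8=14  col 2·2+0=4

14,4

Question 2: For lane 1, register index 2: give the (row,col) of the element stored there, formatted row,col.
8,2

lane 1: grp=0 (1/4), tig=1 (1%4)
i=2: r=0+8=8, c=1*2+0=2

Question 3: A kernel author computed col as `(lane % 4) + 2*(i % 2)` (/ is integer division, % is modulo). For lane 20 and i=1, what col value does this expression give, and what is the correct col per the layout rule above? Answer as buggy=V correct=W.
buggy=2 correct=1

`(lane % 4) + 2*(i % 2)`[20,1]=>2
20: grp=5,tig=0
[1] (5+0,0*2+1) = (5,1)
col: 2 vs 1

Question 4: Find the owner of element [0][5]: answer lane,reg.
2,1

r: 0->gid=0,r8=0  c: 5->tid=2,i&1=1
L=0*4+2=2  i=0*2+1=1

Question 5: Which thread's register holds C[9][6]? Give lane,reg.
7,2

r=9->g=1,rb=1  c=6->t=3,b0=0
L=1*4+3=7  i=1*2+0=2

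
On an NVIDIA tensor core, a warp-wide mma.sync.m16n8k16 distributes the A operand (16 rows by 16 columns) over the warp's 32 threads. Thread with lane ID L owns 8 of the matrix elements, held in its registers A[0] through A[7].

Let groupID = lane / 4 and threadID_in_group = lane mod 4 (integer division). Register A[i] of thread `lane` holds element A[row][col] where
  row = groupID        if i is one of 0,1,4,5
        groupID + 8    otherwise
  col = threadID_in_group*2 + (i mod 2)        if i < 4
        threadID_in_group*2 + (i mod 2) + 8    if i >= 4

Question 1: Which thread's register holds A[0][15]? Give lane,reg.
3,5

r=0⇒gr=0,Rb=0  c=15⇒Cb=1,th=3,odd=1
L=0*4+3=3  i=1*4+0*2+1=5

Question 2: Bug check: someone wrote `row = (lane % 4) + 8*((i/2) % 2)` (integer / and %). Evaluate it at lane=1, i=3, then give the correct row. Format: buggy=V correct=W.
buggy=9 correct=8

`(lane % 4) + 8*((i/2) % 2)`[1,3]->9
L=1->g=1>>2=0, t=1&3=1
[3]->row 0+8=8  col 1·2+1+0=3
row: 9 vs 8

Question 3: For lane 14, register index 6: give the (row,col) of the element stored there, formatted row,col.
11,12

lane 14: g=3 (14/4), t=2 (14%4)
i=6: r=3+8=11, c=2*2+0+8=12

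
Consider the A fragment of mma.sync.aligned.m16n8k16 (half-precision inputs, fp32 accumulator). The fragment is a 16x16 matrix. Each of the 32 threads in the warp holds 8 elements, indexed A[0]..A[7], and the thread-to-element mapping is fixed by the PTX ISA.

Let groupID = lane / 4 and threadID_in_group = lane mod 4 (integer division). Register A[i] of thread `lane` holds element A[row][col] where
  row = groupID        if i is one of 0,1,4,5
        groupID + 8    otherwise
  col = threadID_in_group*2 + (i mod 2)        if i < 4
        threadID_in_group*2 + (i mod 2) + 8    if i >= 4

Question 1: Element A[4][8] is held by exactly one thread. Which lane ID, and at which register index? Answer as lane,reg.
16,4

r=4->g=4,rb=0  c=8->cb=1,t=0,b0=0
L=4*4+0=16  i=1*4+0*2+0=4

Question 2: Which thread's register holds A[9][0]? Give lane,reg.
4,2

r=9->g=1,rb=1  c=0->cb=0,t=0,b0=0
L=1*4+0=4  i=0*4+1*2+0=2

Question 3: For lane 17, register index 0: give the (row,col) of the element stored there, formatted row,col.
4,2

lane 17->17/4=4, 17 mod 4=1
i=0  r:4+0->4  c:2·1+0+0->2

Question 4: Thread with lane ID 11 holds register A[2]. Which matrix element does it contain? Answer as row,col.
L=11->g=11>>2=2, t=11&3=3
[2]->row 2+8=10  col 3·2+0+0=6

10,6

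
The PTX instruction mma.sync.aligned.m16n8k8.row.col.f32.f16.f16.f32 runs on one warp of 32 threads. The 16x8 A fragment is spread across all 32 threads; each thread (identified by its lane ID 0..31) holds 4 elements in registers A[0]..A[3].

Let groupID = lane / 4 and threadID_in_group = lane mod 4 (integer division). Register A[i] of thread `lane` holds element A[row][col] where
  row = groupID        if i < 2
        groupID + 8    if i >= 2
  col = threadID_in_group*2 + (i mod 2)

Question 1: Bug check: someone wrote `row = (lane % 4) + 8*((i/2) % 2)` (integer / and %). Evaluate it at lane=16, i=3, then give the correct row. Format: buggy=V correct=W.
`(lane % 4) + 8*((i/2) % 2)`[16,3]=>8
lane 16: grp=4 (16/4), tig=0 (16%4)
i=3: r=4+8=12, c=0*2+1=1
row: 8 vs 12

buggy=8 correct=12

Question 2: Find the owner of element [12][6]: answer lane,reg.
r:12=>grp=4,rB=1  c:6=>tig=3,lo=0
L=4*4+3=19  i=1*2+0=2

19,2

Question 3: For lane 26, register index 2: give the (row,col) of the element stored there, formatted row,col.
14,4

L=26→G=26>>2=6, T=26&3=2
[2]→row 6+8=14  col 2·2+0=4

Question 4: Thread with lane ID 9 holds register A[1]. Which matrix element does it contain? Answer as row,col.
9: G=2,T=1
[1] (2+0,1*2+1) = (2,3)

2,3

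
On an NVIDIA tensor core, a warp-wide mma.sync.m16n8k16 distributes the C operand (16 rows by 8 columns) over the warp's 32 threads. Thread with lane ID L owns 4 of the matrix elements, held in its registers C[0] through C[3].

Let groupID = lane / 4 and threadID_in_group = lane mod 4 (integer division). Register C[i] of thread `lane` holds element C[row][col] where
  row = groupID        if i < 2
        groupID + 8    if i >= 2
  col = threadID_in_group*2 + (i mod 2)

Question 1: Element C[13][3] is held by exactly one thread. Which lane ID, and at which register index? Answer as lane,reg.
21,3

r=13->g=5,rb=1  c=3->t=1,b0=1
L=5*4+1=21  i=1*2+1=3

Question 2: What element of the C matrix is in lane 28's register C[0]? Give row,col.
lane 28→28/4=7, 28 mod 4=0
i=0  r:7+0→7  c:2·0+0→0

7,0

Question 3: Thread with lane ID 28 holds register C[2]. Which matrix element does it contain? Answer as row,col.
lane 28→28/4=7, 28 mod 4=0
i=2  r:7+8→15  c:2·0+0→0

15,0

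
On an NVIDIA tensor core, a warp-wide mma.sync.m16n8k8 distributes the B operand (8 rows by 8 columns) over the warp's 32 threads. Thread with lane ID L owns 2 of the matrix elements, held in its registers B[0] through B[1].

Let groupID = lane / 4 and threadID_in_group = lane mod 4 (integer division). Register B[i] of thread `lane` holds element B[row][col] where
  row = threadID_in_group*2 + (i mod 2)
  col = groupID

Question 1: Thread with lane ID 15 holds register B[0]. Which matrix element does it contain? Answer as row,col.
6,3

15: gid=3,tid=3
[0] (3*2+0,3) = (6,3)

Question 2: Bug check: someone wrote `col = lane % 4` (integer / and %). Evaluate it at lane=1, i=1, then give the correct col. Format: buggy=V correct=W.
buggy=1 correct=0

`lane % 4`[1,1]->1
L=1->g=1>>2=0, t=1&3=1
[1]->row 1·2+1=3  col g=0
col: 1 vs 0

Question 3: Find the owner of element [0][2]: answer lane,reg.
c: 2->gid=2  r: 0->tid=0,i&1=0
L=2*4+0=8  i=0=0

8,0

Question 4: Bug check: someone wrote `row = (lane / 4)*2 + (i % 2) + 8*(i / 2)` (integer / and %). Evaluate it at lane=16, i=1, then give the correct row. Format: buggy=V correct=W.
buggy=9 correct=1

`(lane / 4)*2 + (i % 2) + 8*(i / 2)`[16,1]=>9
lane 16=>16/4=4, 16 mod 4=0
i=1  r:2·0+1=>1  c:4
row: 9 vs 1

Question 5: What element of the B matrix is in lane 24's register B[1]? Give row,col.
lane 24→24/4=6, 24 mod 4=0
i=1  r:2·0+1→1  c:6

1,6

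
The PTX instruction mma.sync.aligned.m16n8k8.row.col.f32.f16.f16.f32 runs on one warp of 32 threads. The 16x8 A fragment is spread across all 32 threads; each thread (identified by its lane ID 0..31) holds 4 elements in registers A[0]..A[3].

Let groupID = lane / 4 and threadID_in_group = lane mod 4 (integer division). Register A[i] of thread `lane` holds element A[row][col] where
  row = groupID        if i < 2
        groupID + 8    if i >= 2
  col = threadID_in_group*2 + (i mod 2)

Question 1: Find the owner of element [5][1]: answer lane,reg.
20,1

r=5⇒gr=5,Rb=0  c=1⇒th=0,odd=1
L=5*4+0=20  i=0*2+1=1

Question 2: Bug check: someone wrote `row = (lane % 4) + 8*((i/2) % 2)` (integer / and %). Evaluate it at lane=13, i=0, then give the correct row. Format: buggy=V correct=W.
`(lane % 4) + 8*((i/2) % 2)`[13,0]->1
lane 13: g=3 (13/4), t=1 (13%4)
i=0: r=3+0=3, c=1*2+0=2
row: 1 vs 3

buggy=1 correct=3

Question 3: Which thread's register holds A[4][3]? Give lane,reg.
17,1

r=4→G=4,rhi=0  c=3→T=1,p=1
L=4*4+1=17  i=0*2+1=1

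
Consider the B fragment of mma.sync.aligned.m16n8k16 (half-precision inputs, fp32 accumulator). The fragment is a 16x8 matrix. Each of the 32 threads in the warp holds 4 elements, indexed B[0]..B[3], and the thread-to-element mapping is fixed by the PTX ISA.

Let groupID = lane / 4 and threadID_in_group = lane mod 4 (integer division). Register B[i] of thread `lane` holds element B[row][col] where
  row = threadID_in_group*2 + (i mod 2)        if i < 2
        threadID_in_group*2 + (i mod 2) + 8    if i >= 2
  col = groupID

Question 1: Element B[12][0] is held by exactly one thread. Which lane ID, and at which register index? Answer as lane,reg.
2,2

c: 0->gid=0  r: 12->r8=1,tid=2,i&1=0
L=0*4+2=2  i=1*2+0=2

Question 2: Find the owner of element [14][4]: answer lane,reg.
19,2

c=4⇒gr=4  r=14⇒Rb=1,th=3,odd=0
L=4*4+3=19  i=1*2+0=2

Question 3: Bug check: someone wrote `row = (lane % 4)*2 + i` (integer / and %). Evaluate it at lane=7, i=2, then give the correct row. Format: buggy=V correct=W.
buggy=8 correct=14

`(lane % 4)*2 + i`[7,2]→8
lane 7: G=1 (7/4), T=3 (7%4)
i=2: r=3*2+0+8=14, c=G=1
row: 8 vs 14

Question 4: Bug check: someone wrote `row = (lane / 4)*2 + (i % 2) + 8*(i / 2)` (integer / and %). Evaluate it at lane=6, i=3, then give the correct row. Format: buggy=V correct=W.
`(lane / 4)*2 + (i % 2) + 8*(i / 2)`[6,3]→11
lane 6→6/4=1, 6 mod 4=2
i=3  r:2·2+1+8→13  c:1
row: 11 vs 13

buggy=11 correct=13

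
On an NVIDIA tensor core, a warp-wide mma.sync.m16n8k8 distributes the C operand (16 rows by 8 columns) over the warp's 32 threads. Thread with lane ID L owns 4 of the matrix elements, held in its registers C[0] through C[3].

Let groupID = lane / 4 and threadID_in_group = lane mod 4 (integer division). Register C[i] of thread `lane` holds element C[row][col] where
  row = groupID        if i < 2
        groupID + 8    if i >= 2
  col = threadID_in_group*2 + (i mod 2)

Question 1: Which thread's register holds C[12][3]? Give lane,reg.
r=12->g=4,rb=1  c=3->t=1,b0=1
L=4*4+1=17  i=1*2+1=3

17,3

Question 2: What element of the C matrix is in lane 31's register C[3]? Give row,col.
15,7

L=31=>grp=31>>2=7, tig=31&3=3
[3]=>row 7+8=15  col 3·2+1=7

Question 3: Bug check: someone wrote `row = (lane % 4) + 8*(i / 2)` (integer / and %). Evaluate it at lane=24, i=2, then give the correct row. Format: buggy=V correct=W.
`(lane % 4) + 8*(i / 2)`[24,2]=>8
24: grp=6,tig=0
[2] (6+8,0*2+0) = (14,0)
row: 8 vs 14

buggy=8 correct=14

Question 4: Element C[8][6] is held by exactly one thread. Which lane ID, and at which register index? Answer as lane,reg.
r=8->g=0,rb=1  c=6->t=3,b0=0
L=0*4+3=3  i=1*2+0=2

3,2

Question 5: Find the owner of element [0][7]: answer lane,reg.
r=0->g=0,rb=0  c=7->t=3,b0=1
L=0*4+3=3  i=0*2+1=1

3,1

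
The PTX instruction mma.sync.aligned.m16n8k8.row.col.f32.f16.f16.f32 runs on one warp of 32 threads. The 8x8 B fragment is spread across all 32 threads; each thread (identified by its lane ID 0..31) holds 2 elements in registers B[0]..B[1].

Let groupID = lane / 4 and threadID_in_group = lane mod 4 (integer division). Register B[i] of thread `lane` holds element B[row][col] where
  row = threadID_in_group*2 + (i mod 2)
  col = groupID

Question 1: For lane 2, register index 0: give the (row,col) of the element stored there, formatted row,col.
lane 2->2/4=0, 2 mod 4=2
i=0  r:2·2+0->4  c:0

4,0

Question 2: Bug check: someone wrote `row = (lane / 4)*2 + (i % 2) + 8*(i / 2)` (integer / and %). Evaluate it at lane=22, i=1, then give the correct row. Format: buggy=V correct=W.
`(lane / 4)*2 + (i % 2) + 8*(i / 2)`[22,1]=>11
22: grp=5,tig=2
[1] (2*2+1,5) = (5,5)
row: 11 vs 5

buggy=11 correct=5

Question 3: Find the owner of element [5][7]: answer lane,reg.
c=7⇒gr=7  r=5⇒th=2,odd=1
L=7*4+2=30  i=1=1

30,1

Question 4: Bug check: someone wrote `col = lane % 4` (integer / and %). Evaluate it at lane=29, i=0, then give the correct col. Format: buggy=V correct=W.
`lane % 4`[29,0]->1
29: g=7,t=1
[0] (1*2+0,7) = (2,7)
col: 1 vs 7

buggy=1 correct=7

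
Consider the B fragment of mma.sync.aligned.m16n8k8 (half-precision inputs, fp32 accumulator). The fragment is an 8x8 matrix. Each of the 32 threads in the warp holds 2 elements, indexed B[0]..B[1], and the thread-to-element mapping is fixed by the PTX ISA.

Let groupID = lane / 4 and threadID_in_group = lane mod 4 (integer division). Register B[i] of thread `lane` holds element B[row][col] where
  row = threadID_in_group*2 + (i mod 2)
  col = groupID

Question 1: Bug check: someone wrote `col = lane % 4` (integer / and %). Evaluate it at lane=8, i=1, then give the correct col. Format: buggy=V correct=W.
buggy=0 correct=2

`lane % 4`[8,1]->0
lane 8: g=2 (8/4), t=0 (8%4)
i=1: r=0*2+1=1, c=g=2
col: 0 vs 2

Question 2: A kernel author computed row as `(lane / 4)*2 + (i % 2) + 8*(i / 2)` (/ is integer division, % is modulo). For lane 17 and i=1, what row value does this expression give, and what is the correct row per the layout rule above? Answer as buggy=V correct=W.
buggy=9 correct=3

`(lane / 4)*2 + (i % 2) + 8*(i / 2)`[17,1]->9
17: gid=4,tid=1
[1] (1*2+1,4) = (3,4)
row: 9 vs 3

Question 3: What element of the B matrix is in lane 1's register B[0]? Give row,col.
2,0

lane 1: gr=0 (1/4), th=1 (1%4)
i=0: r=1*2+0=2, c=gr=0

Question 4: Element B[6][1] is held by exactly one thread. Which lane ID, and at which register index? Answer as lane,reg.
7,0

c: 1->gid=1  r: 6->tid=3,i&1=0
L=1*4+3=7  i=0=0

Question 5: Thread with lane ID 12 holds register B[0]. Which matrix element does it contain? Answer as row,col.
lane 12⇒12/4=3, 12 mod 4=0
i=0  r:2·0+0⇒0  c:3

0,3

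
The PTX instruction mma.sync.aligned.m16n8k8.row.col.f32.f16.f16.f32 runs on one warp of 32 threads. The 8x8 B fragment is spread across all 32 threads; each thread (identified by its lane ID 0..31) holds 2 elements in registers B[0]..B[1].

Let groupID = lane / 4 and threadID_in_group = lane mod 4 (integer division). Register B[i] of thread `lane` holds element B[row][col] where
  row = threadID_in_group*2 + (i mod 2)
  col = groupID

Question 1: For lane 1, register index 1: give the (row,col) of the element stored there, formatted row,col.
L=1=>grp=1>>2=0, tig=1&3=1
[1]=>row 1·2+1=3  col grp=0

3,0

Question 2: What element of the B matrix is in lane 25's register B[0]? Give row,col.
25: grp=6,tig=1
[0] (1*2+0,6) = (2,6)

2,6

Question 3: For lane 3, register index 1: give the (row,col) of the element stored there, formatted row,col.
L=3→G=3>>2=0, T=3&3=3
[1]→row 3·2+1=7  col G=0

7,0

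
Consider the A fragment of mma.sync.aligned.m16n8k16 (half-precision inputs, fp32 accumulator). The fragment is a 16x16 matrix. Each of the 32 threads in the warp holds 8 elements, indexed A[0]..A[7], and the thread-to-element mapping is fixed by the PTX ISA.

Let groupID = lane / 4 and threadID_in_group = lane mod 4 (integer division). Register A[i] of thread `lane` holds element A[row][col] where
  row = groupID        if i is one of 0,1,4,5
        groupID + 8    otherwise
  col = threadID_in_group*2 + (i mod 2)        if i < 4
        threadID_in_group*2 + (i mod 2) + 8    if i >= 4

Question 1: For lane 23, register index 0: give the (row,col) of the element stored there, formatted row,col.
5,6

23: g=5,t=3
[0] (5+0,3*2+0+0) = (5,6)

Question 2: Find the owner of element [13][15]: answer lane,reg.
23,7

r: 13->gid=5,r8=1  c: 15->c8=1,tid=3,i&1=1
L=5*4+3=23  i=1*4+1*2+1=7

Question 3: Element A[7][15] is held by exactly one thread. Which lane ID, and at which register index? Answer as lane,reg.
r=7⇒gr=7,Rb=0  c=15⇒Cb=1,th=3,odd=1
L=7*4+3=31  i=1*4+0*2+1=5

31,5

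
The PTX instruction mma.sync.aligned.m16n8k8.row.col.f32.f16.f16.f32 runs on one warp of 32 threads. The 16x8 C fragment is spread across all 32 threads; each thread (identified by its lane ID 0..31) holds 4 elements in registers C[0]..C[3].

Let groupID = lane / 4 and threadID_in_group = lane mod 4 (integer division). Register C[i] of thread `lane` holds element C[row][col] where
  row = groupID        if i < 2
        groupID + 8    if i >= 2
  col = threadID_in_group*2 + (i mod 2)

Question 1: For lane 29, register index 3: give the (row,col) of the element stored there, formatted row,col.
L=29⇒gr=29>>2=7, th=29&3=1
[3]⇒row 7+8=15  col 1·2+1=3

15,3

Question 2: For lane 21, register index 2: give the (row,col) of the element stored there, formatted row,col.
13,2

lane 21=>21/4=5, 21 mod 4=1
i=2  r:5+8=>13  c:2·1+0=>2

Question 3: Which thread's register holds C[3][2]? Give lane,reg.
r: 3->gid=3,r8=0  c: 2->tid=1,i&1=0
L=3*4+1=13  i=0*2+0=0

13,0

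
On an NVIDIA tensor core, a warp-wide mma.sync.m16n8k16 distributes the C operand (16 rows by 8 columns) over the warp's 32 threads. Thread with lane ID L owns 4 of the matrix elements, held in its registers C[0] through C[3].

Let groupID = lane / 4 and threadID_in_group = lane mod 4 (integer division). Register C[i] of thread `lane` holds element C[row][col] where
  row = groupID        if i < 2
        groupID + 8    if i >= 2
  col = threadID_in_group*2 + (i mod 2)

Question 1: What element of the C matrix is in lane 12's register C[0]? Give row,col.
3,0

L=12->g=12>>2=3, t=12&3=0
[0]->row 3+0=3  col 0·2+0=0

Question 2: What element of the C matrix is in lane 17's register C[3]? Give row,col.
12,3

lane 17: grp=4 (17/4), tig=1 (17%4)
i=3: r=4+8=12, c=1*2+1=3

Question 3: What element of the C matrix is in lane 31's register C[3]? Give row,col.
15,7

L=31->g=31>>2=7, t=31&3=3
[3]->row 7+8=15  col 3·2+1=7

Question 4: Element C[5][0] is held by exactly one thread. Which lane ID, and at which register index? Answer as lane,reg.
r=5->g=5,rb=0  c=0->t=0,b0=0
L=5*4+0=20  i=0*2+0=0

20,0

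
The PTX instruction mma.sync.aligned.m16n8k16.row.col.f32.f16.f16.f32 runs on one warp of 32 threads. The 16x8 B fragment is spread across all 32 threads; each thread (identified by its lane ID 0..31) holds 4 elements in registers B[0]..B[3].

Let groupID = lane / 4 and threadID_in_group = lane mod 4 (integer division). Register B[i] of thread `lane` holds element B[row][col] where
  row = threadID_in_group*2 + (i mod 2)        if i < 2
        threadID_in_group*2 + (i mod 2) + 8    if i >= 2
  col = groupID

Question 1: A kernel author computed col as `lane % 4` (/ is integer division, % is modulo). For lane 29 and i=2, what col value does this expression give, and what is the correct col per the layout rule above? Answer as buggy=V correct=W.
`lane % 4`[29,2]->1
29: gid=7,tid=1
[2] (1*2+0+8,7) = (10,7)
col: 1 vs 7

buggy=1 correct=7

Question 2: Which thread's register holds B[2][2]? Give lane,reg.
9,0

c=2->g=2  r=2->rb=0,t=1,b0=0
L=2*4+1=9  i=0*2+0=0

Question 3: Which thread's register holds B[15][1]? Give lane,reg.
7,3

c:1=>grp=1  r:15=>rB=1,tig=3,lo=1
L=1*4+3=7  i=1*2+1=3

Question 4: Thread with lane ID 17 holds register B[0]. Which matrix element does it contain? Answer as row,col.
17: gr=4,th=1
[0] (1*2+0+0,4) = (2,4)

2,4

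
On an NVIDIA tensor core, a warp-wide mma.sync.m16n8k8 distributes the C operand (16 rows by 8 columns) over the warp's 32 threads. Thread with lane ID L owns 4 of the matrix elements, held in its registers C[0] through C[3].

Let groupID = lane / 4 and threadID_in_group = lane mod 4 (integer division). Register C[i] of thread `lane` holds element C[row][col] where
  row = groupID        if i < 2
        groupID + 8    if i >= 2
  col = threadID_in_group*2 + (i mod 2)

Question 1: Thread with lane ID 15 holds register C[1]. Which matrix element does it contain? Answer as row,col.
15: G=3,T=3
[1] (3+0,3*2+1) = (3,7)

3,7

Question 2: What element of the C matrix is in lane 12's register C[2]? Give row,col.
11,0

lane 12: gr=3 (12/4), th=0 (12%4)
i=2: r=3+8=11, c=0*2+0=0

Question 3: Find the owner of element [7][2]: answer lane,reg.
29,0

r=7⇒gr=7,Rb=0  c=2⇒th=1,odd=0
L=7*4+1=29  i=0*2+0=0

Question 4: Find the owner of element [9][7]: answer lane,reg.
7,3

r=9->g=1,rb=1  c=7->t=3,b0=1
L=1*4+3=7  i=1*2+1=3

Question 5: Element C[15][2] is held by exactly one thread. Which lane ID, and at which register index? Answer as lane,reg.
29,2

r=15→G=7,rhi=1  c=2→T=1,p=0
L=7*4+1=29  i=1*2+0=2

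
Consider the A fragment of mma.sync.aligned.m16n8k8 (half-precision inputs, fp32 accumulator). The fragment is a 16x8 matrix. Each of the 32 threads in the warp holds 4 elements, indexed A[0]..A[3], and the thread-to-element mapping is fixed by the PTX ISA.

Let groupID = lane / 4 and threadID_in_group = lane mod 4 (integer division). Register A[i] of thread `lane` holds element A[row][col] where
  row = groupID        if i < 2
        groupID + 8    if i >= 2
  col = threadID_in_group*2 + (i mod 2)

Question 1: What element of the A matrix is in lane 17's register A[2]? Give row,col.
L=17->g=17>>2=4, t=17&3=1
[2]->row 4+8=12  col 1·2+0=2

12,2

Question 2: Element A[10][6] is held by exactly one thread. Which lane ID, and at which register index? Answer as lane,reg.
11,2

r:10=>grp=2,rB=1  c:6=>tig=3,lo=0
L=2*4+3=11  i=1*2+0=2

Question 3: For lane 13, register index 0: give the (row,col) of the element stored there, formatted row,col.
lane 13->13/4=3, 13 mod 4=1
i=0  r:3+0->3  c:2·1+0->2

3,2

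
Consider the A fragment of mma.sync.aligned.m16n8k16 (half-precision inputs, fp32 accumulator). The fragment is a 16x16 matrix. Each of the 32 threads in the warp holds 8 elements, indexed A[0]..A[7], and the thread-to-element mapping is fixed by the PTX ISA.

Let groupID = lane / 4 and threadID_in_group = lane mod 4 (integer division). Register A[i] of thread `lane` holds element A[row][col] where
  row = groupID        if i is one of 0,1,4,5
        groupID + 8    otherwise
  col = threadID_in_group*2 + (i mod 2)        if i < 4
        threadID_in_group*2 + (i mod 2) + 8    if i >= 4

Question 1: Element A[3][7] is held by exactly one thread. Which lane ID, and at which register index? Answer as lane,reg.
15,1

r: 3->gid=3,r8=0  c: 7->c8=0,tid=3,i&1=1
L=3*4+3=15  i=0*4+0*2+1=1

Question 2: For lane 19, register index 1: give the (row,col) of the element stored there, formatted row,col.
4,7

lane 19: G=4 (19/4), T=3 (19%4)
i=1: r=4+0=4, c=3*2+1+0=7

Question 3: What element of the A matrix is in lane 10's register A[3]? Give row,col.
10,5

L=10→G=10>>2=2, T=10&3=2
[3]→row 2+8=10  col 2·2+1+0=5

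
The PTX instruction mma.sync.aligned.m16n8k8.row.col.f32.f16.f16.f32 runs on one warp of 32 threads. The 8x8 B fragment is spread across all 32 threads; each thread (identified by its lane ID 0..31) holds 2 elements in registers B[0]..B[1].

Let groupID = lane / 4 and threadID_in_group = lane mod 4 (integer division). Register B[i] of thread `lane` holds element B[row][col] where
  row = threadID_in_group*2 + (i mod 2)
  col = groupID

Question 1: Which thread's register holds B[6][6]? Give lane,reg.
27,0

c=6->g=6  r=6->t=3,b0=0
L=6*4+3=27  i=0=0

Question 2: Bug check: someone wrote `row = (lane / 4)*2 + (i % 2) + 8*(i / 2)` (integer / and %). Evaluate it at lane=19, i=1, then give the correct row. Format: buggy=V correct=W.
`(lane / 4)*2 + (i % 2) + 8*(i / 2)`[19,1]->9
lane 19->19/4=4, 19 mod 4=3
i=1  r:2·3+1->7  c:4
row: 9 vs 7

buggy=9 correct=7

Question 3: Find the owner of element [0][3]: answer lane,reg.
12,0

c: 3->gid=3  r: 0->tid=0,i&1=0
L=3*4+0=12  i=0=0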